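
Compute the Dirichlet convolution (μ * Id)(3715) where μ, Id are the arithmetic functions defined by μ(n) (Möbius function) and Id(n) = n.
(μ * Id)(3715) = 2968

Divisors of 3715: [1, 5, 743, 3715]. For each d | 3715:
  d = 1: μ(1) · Id(3715/1) = 1 · 3715 = 3715
  d = 5: μ(5) · Id(3715/5) = -1 · 743 = -743
  d = 743: μ(743) · Id(3715/743) = -1 · 5 = -5
  d = 3715: μ(3715) · Id(3715/3715) = 1 · 1 = 1
Summing: (μ * Id)(3715) = 3715 + -743 + -5 + 1 = 2968.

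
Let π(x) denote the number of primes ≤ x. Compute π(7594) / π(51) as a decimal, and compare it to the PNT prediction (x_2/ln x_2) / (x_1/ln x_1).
π(7594)/π(51) = 965/15 ≈ 64.3333;  PNT prediction ≈ 65.5231.

π(51) = 15 and π(7594) = 965, so π(7594)/π(51) ≈ 64.3333. The PNT-predicted ratio is (7594/ln(7594)) / (51/ln(51)) ≈ 65.5231. The two agree to within a few percent, as expected.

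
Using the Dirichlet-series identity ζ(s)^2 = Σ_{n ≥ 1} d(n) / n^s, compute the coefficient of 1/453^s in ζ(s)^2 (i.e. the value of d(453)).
d(453) = 4

ζ(s)^2 = (Σ 1/m^s)(Σ 1/k^s). The coefficient of 1/n^s in the product is the number of ordered pairs (m, k) with mk = n, which equals d(n). For n = 453, divisors are [1, 3, 151, 453], so d(453) = 4.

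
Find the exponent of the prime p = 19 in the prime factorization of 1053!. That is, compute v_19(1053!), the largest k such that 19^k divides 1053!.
v_19(1053!) = 57

Legendre's formula: v_p(n!) = Σ_{k ≥ 1} ⌊n / p^k⌋. For p = 19, n = 1053, the terms are:
  ⌊1053/19^1⌋ = ⌊1053/19⌋ = 55
  ⌊1053/19^2⌋ = ⌊1053/361⌋ = 2
(the next term ⌊1053/19^3⌋ = 0, terminating the sum). Summing: v_19(1053!) = 55 + 2 = 57.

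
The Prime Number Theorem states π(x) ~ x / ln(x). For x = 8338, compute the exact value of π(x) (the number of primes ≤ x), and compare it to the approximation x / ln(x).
π(8338) = 1045;  x/ln(x) ≈ 923.51;  relative error ≈ 11.63%.

Directly count primes up to 8338: π(8338) = 1045. The PNT approximation gives 8338/ln(8338) ≈ 8338/9.02858 ≈ 923.51. Relative error (π(x) − x/ln(x)) / π(x) ≈ 11.63%; the approximation is known to undercount slightly (Li(x) is a better estimate).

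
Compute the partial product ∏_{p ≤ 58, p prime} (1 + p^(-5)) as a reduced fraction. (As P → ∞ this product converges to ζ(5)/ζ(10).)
∏ = 32347597211284988160480267437380591091977322089812731895007080802055947812864/31226639806314720763085693561071542877365250131832357293968847568717289128655

The primes p ≤ 58 are [2, 3, 5, 7, 11, 13, 17, 19, 23, 29, 31, 37, 41, 43, 47, 53]. For each, (1 + 1/p^5) = (p^5 + 1)/p^5. Multiplying these fractions over p ∈ [2, 3, 5, 7, 11, 13, 17, 19, 23, 29, 31, 37, 41, 43, 47, 53] gives 32347597211284988160480267437380591091977322089812731895007080802055947812864/31226639806314720763085693561071542877365250131832357293968847568717289128655. (In the limit P → ∞ this tends to ζ(5)/ζ(10).)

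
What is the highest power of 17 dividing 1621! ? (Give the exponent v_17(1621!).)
v_17(1621!) = 100

Legendre's formula: v_p(n!) = Σ_{k ≥ 1} ⌊n / p^k⌋. For p = 17, n = 1621, the terms are:
  ⌊1621/17^1⌋ = ⌊1621/17⌋ = 95
  ⌊1621/17^2⌋ = ⌊1621/289⌋ = 5
(the next term ⌊1621/17^3⌋ = 0, terminating the sum). Summing: v_17(1621!) = 95 + 5 = 100.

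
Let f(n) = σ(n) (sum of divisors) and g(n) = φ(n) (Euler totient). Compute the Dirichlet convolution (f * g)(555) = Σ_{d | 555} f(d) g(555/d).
(σ * φ)(555) = 4440

Divisors of 555: [1, 3, 5, 15, 37, 111, 185, 555]. For each d | 555:
  d = 1: σ(1) · φ(555/1) = 1 · 288 = 288
  d = 3: σ(3) · φ(555/3) = 4 · 144 = 576
  d = 5: σ(5) · φ(555/5) = 6 · 72 = 432
  d = 15: σ(15) · φ(555/15) = 24 · 36 = 864
  d = 37: σ(37) · φ(555/37) = 38 · 8 = 304
  d = 111: σ(111) · φ(555/111) = 152 · 4 = 608
  d = 185: σ(185) · φ(555/185) = 228 · 2 = 456
  d = 555: σ(555) · φ(555/555) = 912 · 1 = 912
Summing: (σ * φ)(555) = 288 + 576 + 432 + 864 + 304 + 608 + 456 + 912 = 4440.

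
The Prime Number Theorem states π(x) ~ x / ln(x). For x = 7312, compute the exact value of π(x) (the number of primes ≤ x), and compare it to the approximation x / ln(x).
π(7312) = 932;  x/ln(x) ≈ 821.82;  relative error ≈ 11.82%.

Directly count primes up to 7312: π(7312) = 932. The PNT approximation gives 7312/ln(7312) ≈ 7312/8.89727 ≈ 821.82. Relative error (π(x) − x/ln(x)) / π(x) ≈ 11.82%; the approximation is known to undercount slightly (Li(x) is a better estimate).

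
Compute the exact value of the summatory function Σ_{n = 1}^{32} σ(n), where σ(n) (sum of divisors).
Σ_{n ≤ 32} σ(n) = 857

Compute σ(n) for each 1 ≤ n ≤ 32: σ(1) = 1, σ(2) = 3, σ(3) = 4, σ(4) = 7, σ(5) = 6, σ(6) = 12, σ(7) = 8, σ(8) = 15, σ(9) = 13, σ(10) = 18, σ(11) = 12, σ(12) = 28, σ(13) = 14, σ(14) = 24, σ(15) = 24, σ(16) = 31, σ(17) = 18, σ(18) = 39, σ(19) = 20, σ(20) = 42, σ(21) = 32, σ(22) = 36, σ(23) = 24, σ(24) = 60, σ(25) = 31, σ(26) = 42, σ(27) = 40, σ(28) = 56, σ(29) = 30, σ(30) = 72, σ(31) = 32, σ(32) = 63. Summing all 32 values: 857. (Average order: Σ_{n ≤ x} σ(n) ~ (π²/12) x². For x = 32, (π²/12)·32² ≈ 842.21.)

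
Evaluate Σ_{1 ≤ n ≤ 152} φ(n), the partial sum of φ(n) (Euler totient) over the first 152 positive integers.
Σ_{n ≤ 152} φ(n) = 7080

Compute φ(n) for each 1 ≤ n ≤ 152: φ(1) = 1, φ(2) = 1, φ(3) = 2, φ(4) = 2, φ(5) = 4, φ(6) = 2, φ(7) = 6, φ(8) = 4, φ(9) = 6, φ(10) = 4, φ(11) = 10, φ(12) = 4, φ(13) = 12, φ(14) = 6, φ(15) = 8, φ(16) = 8, φ(17) = 16, φ(18) = 6, φ(19) = 18, φ(20) = 8, φ(21) = 12, φ(22) = 10, φ(23) = 22, φ(24) = 8, φ(25) = 20, φ(26) = 12, φ(27) = 18, φ(28) = 12, φ(29) = 28, φ(30) = 8, φ(31) = 30, φ(32) = 16, φ(33) = 20, φ(34) = 16, φ(35) = 24, φ(36) = 12, φ(37) = 36, φ(38) = 18, φ(39) = 24, φ(40) = 16, φ(41) = 40, φ(42) = 12, φ(43) = 42, φ(44) = 20, φ(45) = 24, φ(46) = 22, φ(47) = 46, φ(48) = 16, φ(49) = 42, φ(50) = 20, φ(51) = 32, φ(52) = 24, φ(53) = 52, φ(54) = 18, φ(55) = 40, φ(56) = 24, φ(57) = 36, φ(58) = 28, φ(59) = 58, φ(60) = 16, φ(61) = 60, φ(62) = 30, φ(63) = 36, φ(64) = 32, φ(65) = 48, φ(66) = 20, φ(67) = 66, φ(68) = 32, φ(69) = 44, φ(70) = 24, φ(71) = 70, φ(72) = 24, φ(73) = 72, φ(74) = 36, φ(75) = 40, φ(76) = 36, φ(77) = 60, φ(78) = 24, φ(79) = 78, φ(80) = 32, φ(81) = 54, φ(82) = 40, φ(83) = 82, φ(84) = 24, φ(85) = 64, φ(86) = 42, φ(87) = 56, φ(88) = 40, φ(89) = 88, φ(90) = 24, φ(91) = 72, φ(92) = 44, φ(93) = 60, φ(94) = 46, φ(95) = 72, φ(96) = 32, φ(97) = 96, φ(98) = 42, φ(99) = 60, φ(100) = 40, φ(101) = 100, φ(102) = 32, φ(103) = 102, φ(104) = 48, φ(105) = 48, φ(106) = 52, φ(107) = 106, φ(108) = 36, φ(109) = 108, φ(110) = 40, φ(111) = 72, φ(112) = 48, φ(113) = 112, φ(114) = 36, φ(115) = 88, φ(116) = 56, φ(117) = 72, φ(118) = 58, φ(119) = 96, φ(120) = 32, φ(121) = 110, φ(122) = 60, φ(123) = 80, φ(124) = 60, φ(125) = 100, φ(126) = 36, φ(127) = 126, φ(128) = 64, φ(129) = 84, φ(130) = 48, φ(131) = 130, φ(132) = 40, φ(133) = 108, φ(134) = 66, φ(135) = 72, φ(136) = 64, φ(137) = 136, φ(138) = 44, φ(139) = 138, φ(140) = 48, φ(141) = 92, φ(142) = 70, φ(143) = 120, φ(144) = 48, φ(145) = 112, φ(146) = 72, φ(147) = 84, φ(148) = 72, φ(149) = 148, φ(150) = 40, φ(151) = 150, φ(152) = 72. Summing all 152 values: 7080. (Average order: Σ_{n ≤ x} φ(n) ~ (3/π²) x². For x = 152, (3/π²)·152² ≈ 7022.77.)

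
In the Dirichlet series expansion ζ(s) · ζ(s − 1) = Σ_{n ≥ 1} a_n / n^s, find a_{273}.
σ(273) = 448

In the product (Σ m^0/m^s)(Σ k / k^s) = Σ (Σ_{d | n} d) / n^s, the coefficient of 1/n^s is σ(n) = Σ_{d | n} d. For n = 273, divisors are [1, 3, 7, 13, 21, 39, 91, 273]; summing: σ(273) = 448.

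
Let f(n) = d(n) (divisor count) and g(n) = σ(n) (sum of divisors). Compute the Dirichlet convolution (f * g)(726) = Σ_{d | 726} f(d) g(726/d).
(d * σ)(726) = 4800

Divisors of 726: [1, 2, 3, 6, 11, 22, 33, 66, 121, 242, 363, 726]. For each d | 726:
  d = 1: d(1) · σ(726/1) = 1 · 1596 = 1596
  d = 2: d(2) · σ(726/2) = 2 · 532 = 1064
  d = 3: d(3) · σ(726/3) = 2 · 399 = 798
  d = 6: d(6) · σ(726/6) = 4 · 133 = 532
  d = 11: d(11) · σ(726/11) = 2 · 144 = 288
  d = 22: d(22) · σ(726/22) = 4 · 48 = 192
  d = 33: d(33) · σ(726/33) = 4 · 36 = 144
  d = 66: d(66) · σ(726/66) = 8 · 12 = 96
  d = 121: d(121) · σ(726/121) = 3 · 12 = 36
  d = 242: d(242) · σ(726/242) = 6 · 4 = 24
  d = 363: d(363) · σ(726/363) = 6 · 3 = 18
  d = 726: d(726) · σ(726/726) = 12 · 1 = 12
Summing: (d * σ)(726) = 1596 + 1064 + 798 + 532 + 288 + 192 + 144 + 96 + 36 + 24 + 18 + 12 = 4800.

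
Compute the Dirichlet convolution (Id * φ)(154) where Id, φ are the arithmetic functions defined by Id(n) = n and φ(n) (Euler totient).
(Id * φ)(154) = 819

Divisors of 154: [1, 2, 7, 11, 14, 22, 77, 154]. For each d | 154:
  d = 1: Id(1) · φ(154/1) = 1 · 60 = 60
  d = 2: Id(2) · φ(154/2) = 2 · 60 = 120
  d = 7: Id(7) · φ(154/7) = 7 · 10 = 70
  d = 11: Id(11) · φ(154/11) = 11 · 6 = 66
  d = 14: Id(14) · φ(154/14) = 14 · 10 = 140
  d = 22: Id(22) · φ(154/22) = 22 · 6 = 132
  d = 77: Id(77) · φ(154/77) = 77 · 1 = 77
  d = 154: Id(154) · φ(154/154) = 154 · 1 = 154
Summing: (Id * φ)(154) = 60 + 120 + 70 + 66 + 140 + 132 + 77 + 154 = 819.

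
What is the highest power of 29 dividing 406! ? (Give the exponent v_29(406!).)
v_29(406!) = 14

Legendre's formula: v_p(n!) = Σ_{k ≥ 1} ⌊n / p^k⌋. For p = 29, n = 406, the terms are:
  ⌊406/29^1⌋ = ⌊406/29⌋ = 14
(the next term ⌊406/29^2⌋ = 0, terminating the sum). Summing: v_29(406!) = 14 = 14.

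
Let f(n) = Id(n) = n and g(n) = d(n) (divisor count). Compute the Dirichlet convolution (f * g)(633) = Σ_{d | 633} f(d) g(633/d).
(Id * d)(633) = 1065

Divisors of 633: [1, 3, 211, 633]. For each d | 633:
  d = 1: Id(1) · d(633/1) = 1 · 4 = 4
  d = 3: Id(3) · d(633/3) = 3 · 2 = 6
  d = 211: Id(211) · d(633/211) = 211 · 2 = 422
  d = 633: Id(633) · d(633/633) = 633 · 1 = 633
Summing: (Id * d)(633) = 4 + 6 + 422 + 633 = 1065.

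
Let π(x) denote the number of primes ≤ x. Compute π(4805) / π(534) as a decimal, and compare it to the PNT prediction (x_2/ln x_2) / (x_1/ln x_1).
π(4805)/π(534) = 647/99 ≈ 6.5354;  PNT prediction ≈ 6.6662.

π(534) = 99 and π(4805) = 647, so π(4805)/π(534) ≈ 6.5354. The PNT-predicted ratio is (4805/ln(4805)) / (534/ln(534)) ≈ 6.6662. The two agree to within a few percent, as expected.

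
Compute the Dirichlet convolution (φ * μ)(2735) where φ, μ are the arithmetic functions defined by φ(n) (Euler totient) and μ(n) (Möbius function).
(φ * μ)(2735) = 1635

Divisors of 2735: [1, 5, 547, 2735]. For each d | 2735:
  d = 1: φ(1) · μ(2735/1) = 1 · 1 = 1
  d = 5: φ(5) · μ(2735/5) = 4 · -1 = -4
  d = 547: φ(547) · μ(2735/547) = 546 · -1 = -546
  d = 2735: φ(2735) · μ(2735/2735) = 2184 · 1 = 2184
Summing: (φ * μ)(2735) = 1 + -4 + -546 + 2184 = 1635.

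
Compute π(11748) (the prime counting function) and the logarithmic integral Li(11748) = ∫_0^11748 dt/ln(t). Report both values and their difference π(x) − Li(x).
π(11748) = 1409;  Li(11748) ≈ 1434.24;  π(x) − Li(x) ≈ -25.24.

Direct count of primes ≤ 11748 gives π(11748) = 1409. Numerical evaluation of the logarithmic integral gives Li(11748) ≈ 1434.24. The difference π(x) − Li(x) ≈ -25.24 is typically negative for small/moderate x (Li(x) overestimates), though Littlewood's theorem shows this sign changes infinitely often.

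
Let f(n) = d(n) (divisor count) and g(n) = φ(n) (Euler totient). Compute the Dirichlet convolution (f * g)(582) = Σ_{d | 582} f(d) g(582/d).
(d * φ)(582) = 1176

Divisors of 582: [1, 2, 3, 6, 97, 194, 291, 582]. For each d | 582:
  d = 1: d(1) · φ(582/1) = 1 · 192 = 192
  d = 2: d(2) · φ(582/2) = 2 · 192 = 384
  d = 3: d(3) · φ(582/3) = 2 · 96 = 192
  d = 6: d(6) · φ(582/6) = 4 · 96 = 384
  d = 97: d(97) · φ(582/97) = 2 · 2 = 4
  d = 194: d(194) · φ(582/194) = 4 · 2 = 8
  d = 291: d(291) · φ(582/291) = 4 · 1 = 4
  d = 582: d(582) · φ(582/582) = 8 · 1 = 8
Summing: (d * φ)(582) = 192 + 384 + 192 + 384 + 4 + 8 + 4 + 8 = 1176.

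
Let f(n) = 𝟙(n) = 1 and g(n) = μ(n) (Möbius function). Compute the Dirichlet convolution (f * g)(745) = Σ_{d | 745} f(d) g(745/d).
(𝟙 * μ)(745) = 0

Divisors of 745: [1, 5, 149, 745]. For each d | 745:
  d = 1: 𝟙(1) · μ(745/1) = 1 · 1 = 1
  d = 5: 𝟙(5) · μ(745/5) = 1 · -1 = -1
  d = 149: 𝟙(149) · μ(745/149) = 1 · -1 = -1
  d = 745: 𝟙(745) · μ(745/745) = 1 · 1 = 1
Summing: (𝟙 * μ)(745) = 1 + -1 + -1 + 1 = 0.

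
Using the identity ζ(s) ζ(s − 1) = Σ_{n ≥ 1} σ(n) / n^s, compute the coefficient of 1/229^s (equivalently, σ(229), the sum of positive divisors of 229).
σ(229) = 230

In the product (Σ m^0/m^s)(Σ k / k^s) = Σ (Σ_{d | n} d) / n^s, the coefficient of 1/n^s is σ(n) = Σ_{d | n} d. For n = 229, divisors are [1, 229]; summing: σ(229) = 230.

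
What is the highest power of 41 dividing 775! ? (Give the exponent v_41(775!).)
v_41(775!) = 18

Legendre's formula: v_p(n!) = Σ_{k ≥ 1} ⌊n / p^k⌋. For p = 41, n = 775, the terms are:
  ⌊775/41^1⌋ = ⌊775/41⌋ = 18
(the next term ⌊775/41^2⌋ = 0, terminating the sum). Summing: v_41(775!) = 18 = 18.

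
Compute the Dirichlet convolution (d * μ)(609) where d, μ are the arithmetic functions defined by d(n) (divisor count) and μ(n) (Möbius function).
(d * μ)(609) = 1

Divisors of 609: [1, 3, 7, 21, 29, 87, 203, 609]. For each d | 609:
  d = 1: d(1) · μ(609/1) = 1 · -1 = -1
  d = 3: d(3) · μ(609/3) = 2 · 1 = 2
  d = 7: d(7) · μ(609/7) = 2 · 1 = 2
  d = 21: d(21) · μ(609/21) = 4 · -1 = -4
  d = 29: d(29) · μ(609/29) = 2 · 1 = 2
  d = 87: d(87) · μ(609/87) = 4 · -1 = -4
  d = 203: d(203) · μ(609/203) = 4 · -1 = -4
  d = 609: d(609) · μ(609/609) = 8 · 1 = 8
Summing: (d * μ)(609) = -1 + 2 + 2 + -4 + 2 + -4 + -4 + 8 = 1.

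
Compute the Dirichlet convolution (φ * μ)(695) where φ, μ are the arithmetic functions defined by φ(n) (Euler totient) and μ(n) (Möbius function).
(φ * μ)(695) = 411

Divisors of 695: [1, 5, 139, 695]. For each d | 695:
  d = 1: φ(1) · μ(695/1) = 1 · 1 = 1
  d = 5: φ(5) · μ(695/5) = 4 · -1 = -4
  d = 139: φ(139) · μ(695/139) = 138 · -1 = -138
  d = 695: φ(695) · μ(695/695) = 552 · 1 = 552
Summing: (φ * μ)(695) = 1 + -4 + -138 + 552 = 411.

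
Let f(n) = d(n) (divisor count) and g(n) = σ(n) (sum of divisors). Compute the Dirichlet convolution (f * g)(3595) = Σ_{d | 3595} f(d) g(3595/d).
(d * σ)(3595) = 5776

Divisors of 3595: [1, 5, 719, 3595]. For each d | 3595:
  d = 1: d(1) · σ(3595/1) = 1 · 4320 = 4320
  d = 5: d(5) · σ(3595/5) = 2 · 720 = 1440
  d = 719: d(719) · σ(3595/719) = 2 · 6 = 12
  d = 3595: d(3595) · σ(3595/3595) = 4 · 1 = 4
Summing: (d * σ)(3595) = 4320 + 1440 + 12 + 4 = 5776.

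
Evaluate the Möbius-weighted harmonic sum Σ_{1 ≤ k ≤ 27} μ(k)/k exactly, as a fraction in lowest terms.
Σ μ(k)/k = 4165258/111546435

Values of μ(k) for 1 ≤ k ≤ 27: μ(1) = 1, μ(2) = -1, μ(3) = -1, μ(5) = -1, μ(6) = 1, μ(7) = -1, μ(10) = 1, μ(11) = -1, μ(13) = -1, μ(14) = 1, μ(15) = 1, μ(17) = -1, μ(19) = -1, μ(21) = 1, μ(22) = 1, μ(23) = -1, μ(26) = 1, with μ = 0 on non-squarefree integers. Summing μ(k)/k for k where μ(k) ≠ 0 gives 4165258/111546435 ≈ 0.0373. (PNT ⟺ this sum → 0 as n → ∞.)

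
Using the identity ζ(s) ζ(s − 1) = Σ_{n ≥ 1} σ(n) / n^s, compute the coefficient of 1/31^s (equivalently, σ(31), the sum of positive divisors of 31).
σ(31) = 32

In the product (Σ m^0/m^s)(Σ k / k^s) = Σ (Σ_{d | n} d) / n^s, the coefficient of 1/n^s is σ(n) = Σ_{d | n} d. For n = 31, divisors are [1, 31]; summing: σ(31) = 32.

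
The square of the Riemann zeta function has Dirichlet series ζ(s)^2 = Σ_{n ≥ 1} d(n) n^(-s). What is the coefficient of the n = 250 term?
d(250) = 8

ζ(s)^2 = (Σ 1/m^s)(Σ 1/k^s). The coefficient of 1/n^s in the product is the number of ordered pairs (m, k) with mk = n, which equals d(n). For n = 250, divisors are [1, 2, 5, 10, 25, 50, 125, 250], so d(250) = 8.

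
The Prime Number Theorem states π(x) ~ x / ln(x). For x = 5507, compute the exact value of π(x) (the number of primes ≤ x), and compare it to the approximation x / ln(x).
π(5507) = 728;  x/ln(x) ≈ 639.32;  relative error ≈ 12.18%.

Directly count primes up to 5507: π(5507) = 728. The PNT approximation gives 5507/ln(5507) ≈ 5507/8.61378 ≈ 639.32. Relative error (π(x) − x/ln(x)) / π(x) ≈ 12.18%; the approximation is known to undercount slightly (Li(x) is a better estimate).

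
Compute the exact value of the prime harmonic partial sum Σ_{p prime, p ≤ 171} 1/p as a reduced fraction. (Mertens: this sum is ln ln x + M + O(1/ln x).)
Σ 1/p = 1840793455149223796977553240989608507934961889604586193282330007699/962947420735983927056946215901134429196419130606213075415963491270

π(171) = 39, so the primes ≤ 171 are [2, 3, 5, 7, 11, 13, 17, 19, 23, 29, 31, 37, 41, 43, 47, 53, 59, 61, 67, 71, 73, 79, 83, 89, 97, 101, 103, 107, 109, 113, 127, 131, 137, 139, 149, 151, 157, 163, 167]. Summing 1/p over these primes: 1840793455149223796977553240989608507934961889604586193282330007699/962947420735983927056946215901134429196419130606213075415963491270 ≈ 1.9116. Mertens estimate ln ln(171) + 0.2615 ≈ 1.8989.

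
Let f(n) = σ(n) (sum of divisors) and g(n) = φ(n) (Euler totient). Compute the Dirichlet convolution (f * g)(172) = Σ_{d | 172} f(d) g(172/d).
(σ * φ)(172) = 1032

Divisors of 172: [1, 2, 4, 43, 86, 172]. For each d | 172:
  d = 1: σ(1) · φ(172/1) = 1 · 84 = 84
  d = 2: σ(2) · φ(172/2) = 3 · 42 = 126
  d = 4: σ(4) · φ(172/4) = 7 · 42 = 294
  d = 43: σ(43) · φ(172/43) = 44 · 2 = 88
  d = 86: σ(86) · φ(172/86) = 132 · 1 = 132
  d = 172: σ(172) · φ(172/172) = 308 · 1 = 308
Summing: (σ * φ)(172) = 84 + 126 + 294 + 88 + 132 + 308 = 1032.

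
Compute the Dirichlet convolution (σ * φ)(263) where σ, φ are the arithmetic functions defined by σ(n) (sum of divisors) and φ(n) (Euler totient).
(σ * φ)(263) = 526

Divisors of 263: [1, 263]. For each d | 263:
  d = 1: σ(1) · φ(263/1) = 1 · 262 = 262
  d = 263: σ(263) · φ(263/263) = 264 · 1 = 264
Summing: (σ * φ)(263) = 262 + 264 = 526.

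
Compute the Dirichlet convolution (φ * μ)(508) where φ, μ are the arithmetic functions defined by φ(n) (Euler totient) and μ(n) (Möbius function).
(φ * μ)(508) = 125

Divisors of 508: [1, 2, 4, 127, 254, 508]. For each d | 508:
  d = 1: φ(1) · μ(508/1) = 1 · 0 = 0
  d = 2: φ(2) · μ(508/2) = 1 · 1 = 1
  d = 4: φ(4) · μ(508/4) = 2 · -1 = -2
  d = 127: φ(127) · μ(508/127) = 126 · 0 = 0
  d = 254: φ(254) · μ(508/254) = 126 · -1 = -126
  d = 508: φ(508) · μ(508/508) = 252 · 1 = 252
Summing: (φ * μ)(508) = 0 + 1 + -2 + 0 + -126 + 252 = 125.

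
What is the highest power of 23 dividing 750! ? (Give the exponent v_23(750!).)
v_23(750!) = 33

Legendre's formula: v_p(n!) = Σ_{k ≥ 1} ⌊n / p^k⌋. For p = 23, n = 750, the terms are:
  ⌊750/23^1⌋ = ⌊750/23⌋ = 32
  ⌊750/23^2⌋ = ⌊750/529⌋ = 1
(the next term ⌊750/23^3⌋ = 0, terminating the sum). Summing: v_23(750!) = 32 + 1 = 33.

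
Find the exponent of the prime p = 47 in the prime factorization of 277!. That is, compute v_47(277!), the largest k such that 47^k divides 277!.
v_47(277!) = 5

Legendre's formula: v_p(n!) = Σ_{k ≥ 1} ⌊n / p^k⌋. For p = 47, n = 277, the terms are:
  ⌊277/47^1⌋ = ⌊277/47⌋ = 5
(the next term ⌊277/47^2⌋ = 0, terminating the sum). Summing: v_47(277!) = 5 = 5.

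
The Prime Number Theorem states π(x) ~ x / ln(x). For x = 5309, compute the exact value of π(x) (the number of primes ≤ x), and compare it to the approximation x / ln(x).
π(5309) = 704;  x/ln(x) ≈ 618.97;  relative error ≈ 12.08%.

Directly count primes up to 5309: π(5309) = 704. The PNT approximation gives 5309/ln(5309) ≈ 5309/8.57716 ≈ 618.97. Relative error (π(x) − x/ln(x)) / π(x) ≈ 12.08%; the approximation is known to undercount slightly (Li(x) is a better estimate).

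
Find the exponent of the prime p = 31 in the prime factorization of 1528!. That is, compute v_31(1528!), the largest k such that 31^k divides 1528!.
v_31(1528!) = 50

Legendre's formula: v_p(n!) = Σ_{k ≥ 1} ⌊n / p^k⌋. For p = 31, n = 1528, the terms are:
  ⌊1528/31^1⌋ = ⌊1528/31⌋ = 49
  ⌊1528/31^2⌋ = ⌊1528/961⌋ = 1
(the next term ⌊1528/31^3⌋ = 0, terminating the sum). Summing: v_31(1528!) = 49 + 1 = 50.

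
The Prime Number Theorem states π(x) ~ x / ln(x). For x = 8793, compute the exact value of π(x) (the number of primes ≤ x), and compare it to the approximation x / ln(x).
π(8793) = 1095;  x/ln(x) ≈ 968.21;  relative error ≈ 11.58%.

Directly count primes up to 8793: π(8793) = 1095. The PNT approximation gives 8793/ln(8793) ≈ 8793/9.08171 ≈ 968.21. Relative error (π(x) − x/ln(x)) / π(x) ≈ 11.58%; the approximation is known to undercount slightly (Li(x) is a better estimate).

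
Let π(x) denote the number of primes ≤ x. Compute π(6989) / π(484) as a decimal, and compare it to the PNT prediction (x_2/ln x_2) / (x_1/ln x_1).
π(6989)/π(484) = 898/92 ≈ 9.7609;  PNT prediction ≈ 10.0846.

π(484) = 92 and π(6989) = 898, so π(6989)/π(484) ≈ 9.7609. The PNT-predicted ratio is (6989/ln(6989)) / (484/ln(484)) ≈ 10.0846. The two agree to within a few percent, as expected.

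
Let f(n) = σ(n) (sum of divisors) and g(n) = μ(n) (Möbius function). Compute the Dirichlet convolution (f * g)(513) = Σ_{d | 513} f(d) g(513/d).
(σ * μ)(513) = 513

Divisors of 513: [1, 3, 9, 19, 27, 57, 171, 513]. For each d | 513:
  d = 1: σ(1) · μ(513/1) = 1 · 0 = 0
  d = 3: σ(3) · μ(513/3) = 4 · 0 = 0
  d = 9: σ(9) · μ(513/9) = 13 · 1 = 13
  d = 19: σ(19) · μ(513/19) = 20 · 0 = 0
  d = 27: σ(27) · μ(513/27) = 40 · -1 = -40
  d = 57: σ(57) · μ(513/57) = 80 · 0 = 0
  d = 171: σ(171) · μ(513/171) = 260 · -1 = -260
  d = 513: σ(513) · μ(513/513) = 800 · 1 = 800
Summing: (σ * μ)(513) = 0 + 0 + 13 + 0 + -40 + 0 + -260 + 800 = 513.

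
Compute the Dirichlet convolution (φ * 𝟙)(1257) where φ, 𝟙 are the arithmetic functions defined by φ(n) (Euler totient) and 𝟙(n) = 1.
(φ * 𝟙)(1257) = 1257

Divisors of 1257: [1, 3, 419, 1257]. For each d | 1257:
  d = 1: φ(1) · 𝟙(1257/1) = 1 · 1 = 1
  d = 3: φ(3) · 𝟙(1257/3) = 2 · 1 = 2
  d = 419: φ(419) · 𝟙(1257/419) = 418 · 1 = 418
  d = 1257: φ(1257) · 𝟙(1257/1257) = 836 · 1 = 836
Summing: (φ * 𝟙)(1257) = 1 + 2 + 418 + 836 = 1257.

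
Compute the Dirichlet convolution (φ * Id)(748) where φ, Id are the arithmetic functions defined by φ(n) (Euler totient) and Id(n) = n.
(φ * Id)(748) = 5544

Divisors of 748: [1, 2, 4, 11, 17, 22, 34, 44, 68, 187, 374, 748]. For each d | 748:
  d = 1: φ(1) · Id(748/1) = 1 · 748 = 748
  d = 2: φ(2) · Id(748/2) = 1 · 374 = 374
  d = 4: φ(4) · Id(748/4) = 2 · 187 = 374
  d = 11: φ(11) · Id(748/11) = 10 · 68 = 680
  d = 17: φ(17) · Id(748/17) = 16 · 44 = 704
  d = 22: φ(22) · Id(748/22) = 10 · 34 = 340
  d = 34: φ(34) · Id(748/34) = 16 · 22 = 352
  d = 44: φ(44) · Id(748/44) = 20 · 17 = 340
  d = 68: φ(68) · Id(748/68) = 32 · 11 = 352
  d = 187: φ(187) · Id(748/187) = 160 · 4 = 640
  d = 374: φ(374) · Id(748/374) = 160 · 2 = 320
  d = 748: φ(748) · Id(748/748) = 320 · 1 = 320
Summing: (φ * Id)(748) = 748 + 374 + 374 + 680 + 704 + 340 + 352 + 340 + 352 + 640 + 320 + 320 = 5544.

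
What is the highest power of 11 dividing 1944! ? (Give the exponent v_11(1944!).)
v_11(1944!) = 193

Legendre's formula: v_p(n!) = Σ_{k ≥ 1} ⌊n / p^k⌋. For p = 11, n = 1944, the terms are:
  ⌊1944/11^1⌋ = ⌊1944/11⌋ = 176
  ⌊1944/11^2⌋ = ⌊1944/121⌋ = 16
  ⌊1944/11^3⌋ = ⌊1944/1331⌋ = 1
(the next term ⌊1944/11^4⌋ = 0, terminating the sum). Summing: v_11(1944!) = 176 + 16 + 1 = 193.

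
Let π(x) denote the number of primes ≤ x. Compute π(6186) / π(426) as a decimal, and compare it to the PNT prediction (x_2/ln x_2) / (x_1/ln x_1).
π(6186)/π(426) = 804/82 ≈ 9.8049;  PNT prediction ≈ 10.0707.

π(426) = 82 and π(6186) = 804, so π(6186)/π(426) ≈ 9.8049. The PNT-predicted ratio is (6186/ln(6186)) / (426/ln(426)) ≈ 10.0707. The two agree to within a few percent, as expected.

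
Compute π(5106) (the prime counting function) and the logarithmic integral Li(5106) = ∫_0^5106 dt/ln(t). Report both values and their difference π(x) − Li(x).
π(5106) = 682;  Li(5106) ≈ 696.71;  π(x) − Li(x) ≈ -14.71.

Direct count of primes ≤ 5106 gives π(5106) = 682. Numerical evaluation of the logarithmic integral gives Li(5106) ≈ 696.71. The difference π(x) − Li(x) ≈ -14.71 is typically negative for small/moderate x (Li(x) overestimates), though Littlewood's theorem shows this sign changes infinitely often.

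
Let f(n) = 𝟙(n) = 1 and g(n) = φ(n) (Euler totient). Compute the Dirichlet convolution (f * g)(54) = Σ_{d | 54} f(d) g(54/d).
(𝟙 * φ)(54) = 54

Divisors of 54: [1, 2, 3, 6, 9, 18, 27, 54]. For each d | 54:
  d = 1: 𝟙(1) · φ(54/1) = 1 · 18 = 18
  d = 2: 𝟙(2) · φ(54/2) = 1 · 18 = 18
  d = 3: 𝟙(3) · φ(54/3) = 1 · 6 = 6
  d = 6: 𝟙(6) · φ(54/6) = 1 · 6 = 6
  d = 9: 𝟙(9) · φ(54/9) = 1 · 2 = 2
  d = 18: 𝟙(18) · φ(54/18) = 1 · 2 = 2
  d = 27: 𝟙(27) · φ(54/27) = 1 · 1 = 1
  d = 54: 𝟙(54) · φ(54/54) = 1 · 1 = 1
Summing: (𝟙 * φ)(54) = 18 + 18 + 6 + 6 + 2 + 2 + 1 + 1 = 54.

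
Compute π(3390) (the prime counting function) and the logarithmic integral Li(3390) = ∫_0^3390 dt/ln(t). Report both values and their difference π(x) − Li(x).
π(3390) = 477;  Li(3390) ≈ 491.09;  π(x) − Li(x) ≈ -14.09.

Direct count of primes ≤ 3390 gives π(3390) = 477. Numerical evaluation of the logarithmic integral gives Li(3390) ≈ 491.09. The difference π(x) − Li(x) ≈ -14.09 is typically negative for small/moderate x (Li(x) overestimates), though Littlewood's theorem shows this sign changes infinitely often.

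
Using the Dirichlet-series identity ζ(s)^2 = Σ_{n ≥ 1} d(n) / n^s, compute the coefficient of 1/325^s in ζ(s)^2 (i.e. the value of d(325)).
d(325) = 6

ζ(s)^2 = (Σ 1/m^s)(Σ 1/k^s). The coefficient of 1/n^s in the product is the number of ordered pairs (m, k) with mk = n, which equals d(n). For n = 325, divisors are [1, 5, 13, 25, 65, 325], so d(325) = 6.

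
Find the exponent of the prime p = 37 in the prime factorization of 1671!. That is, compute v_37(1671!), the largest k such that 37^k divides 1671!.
v_37(1671!) = 46

Legendre's formula: v_p(n!) = Σ_{k ≥ 1} ⌊n / p^k⌋. For p = 37, n = 1671, the terms are:
  ⌊1671/37^1⌋ = ⌊1671/37⌋ = 45
  ⌊1671/37^2⌋ = ⌊1671/1369⌋ = 1
(the next term ⌊1671/37^3⌋ = 0, terminating the sum). Summing: v_37(1671!) = 45 + 1 = 46.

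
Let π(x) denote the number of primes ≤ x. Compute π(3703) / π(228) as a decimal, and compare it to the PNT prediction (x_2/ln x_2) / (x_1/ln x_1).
π(3703)/π(228) = 517/49 ≈ 10.5510;  PNT prediction ≈ 10.7315.

π(228) = 49 and π(3703) = 517, so π(3703)/π(228) ≈ 10.5510. The PNT-predicted ratio is (3703/ln(3703)) / (228/ln(228)) ≈ 10.7315. The two agree to within a few percent, as expected.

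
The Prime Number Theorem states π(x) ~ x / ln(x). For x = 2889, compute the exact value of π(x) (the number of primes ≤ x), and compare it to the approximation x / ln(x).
π(2889) = 418;  x/ln(x) ≈ 362.55;  relative error ≈ 13.27%.

Directly count primes up to 2889: π(2889) = 418. The PNT approximation gives 2889/ln(2889) ≈ 2889/7.96867 ≈ 362.55. Relative error (π(x) − x/ln(x)) / π(x) ≈ 13.27%; the approximation is known to undercount slightly (Li(x) is a better estimate).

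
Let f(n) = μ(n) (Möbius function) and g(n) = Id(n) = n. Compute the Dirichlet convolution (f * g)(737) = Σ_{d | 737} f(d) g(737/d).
(μ * Id)(737) = 660

Divisors of 737: [1, 11, 67, 737]. For each d | 737:
  d = 1: μ(1) · Id(737/1) = 1 · 737 = 737
  d = 11: μ(11) · Id(737/11) = -1 · 67 = -67
  d = 67: μ(67) · Id(737/67) = -1 · 11 = -11
  d = 737: μ(737) · Id(737/737) = 1 · 1 = 1
Summing: (μ * Id)(737) = 737 + -67 + -11 + 1 = 660.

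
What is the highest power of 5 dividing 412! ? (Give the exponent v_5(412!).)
v_5(412!) = 101

Legendre's formula: v_p(n!) = Σ_{k ≥ 1} ⌊n / p^k⌋. For p = 5, n = 412, the terms are:
  ⌊412/5^1⌋ = ⌊412/5⌋ = 82
  ⌊412/5^2⌋ = ⌊412/25⌋ = 16
  ⌊412/5^3⌋ = ⌊412/125⌋ = 3
(the next term ⌊412/5^4⌋ = 0, terminating the sum). Summing: v_5(412!) = 82 + 16 + 3 = 101.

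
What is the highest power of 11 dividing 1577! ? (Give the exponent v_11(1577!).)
v_11(1577!) = 157

Legendre's formula: v_p(n!) = Σ_{k ≥ 1} ⌊n / p^k⌋. For p = 11, n = 1577, the terms are:
  ⌊1577/11^1⌋ = ⌊1577/11⌋ = 143
  ⌊1577/11^2⌋ = ⌊1577/121⌋ = 13
  ⌊1577/11^3⌋ = ⌊1577/1331⌋ = 1
(the next term ⌊1577/11^4⌋ = 0, terminating the sum). Summing: v_11(1577!) = 143 + 13 + 1 = 157.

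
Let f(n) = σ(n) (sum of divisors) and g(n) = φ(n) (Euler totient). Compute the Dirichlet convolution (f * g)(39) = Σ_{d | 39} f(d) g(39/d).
(σ * φ)(39) = 156

Divisors of 39: [1, 3, 13, 39]. For each d | 39:
  d = 1: σ(1) · φ(39/1) = 1 · 24 = 24
  d = 3: σ(3) · φ(39/3) = 4 · 12 = 48
  d = 13: σ(13) · φ(39/13) = 14 · 2 = 28
  d = 39: σ(39) · φ(39/39) = 56 · 1 = 56
Summing: (σ * φ)(39) = 24 + 48 + 28 + 56 = 156.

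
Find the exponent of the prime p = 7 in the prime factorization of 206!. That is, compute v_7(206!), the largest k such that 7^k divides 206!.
v_7(206!) = 33

Legendre's formula: v_p(n!) = Σ_{k ≥ 1} ⌊n / p^k⌋. For p = 7, n = 206, the terms are:
  ⌊206/7^1⌋ = ⌊206/7⌋ = 29
  ⌊206/7^2⌋ = ⌊206/49⌋ = 4
(the next term ⌊206/7^3⌋ = 0, terminating the sum). Summing: v_7(206!) = 29 + 4 = 33.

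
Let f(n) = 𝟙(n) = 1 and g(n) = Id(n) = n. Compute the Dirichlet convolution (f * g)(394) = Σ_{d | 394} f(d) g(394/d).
(𝟙 * Id)(394) = 594

Divisors of 394: [1, 2, 197, 394]. For each d | 394:
  d = 1: 𝟙(1) · Id(394/1) = 1 · 394 = 394
  d = 2: 𝟙(2) · Id(394/2) = 1 · 197 = 197
  d = 197: 𝟙(197) · Id(394/197) = 1 · 2 = 2
  d = 394: 𝟙(394) · Id(394/394) = 1 · 1 = 1
Summing: (𝟙 * Id)(394) = 394 + 197 + 2 + 1 = 594.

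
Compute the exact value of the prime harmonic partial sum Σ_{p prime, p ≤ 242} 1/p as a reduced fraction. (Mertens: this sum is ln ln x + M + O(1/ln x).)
Σ 1/p = 506873196134241441348690763593294873492730445394823722837469097176314709804649267964680634478659521/256041159035492609053110100510385311995538591998443060216114576417920917800321526504084465112487730

π(242) = 53, so the primes ≤ 242 are [2, 3, 5, 7, 11, 13, 17, 19, 23, 29, 31, 37, 41, 43, 47, 53, 59, 61, 67, 71, 73, 79, 83, 89, 97, 101, 103, 107, 109, 113, 127, 131, 137, 139, 149, 151, 157, 163, 167, 173, 179, 181, 191, 193, 197, 199, 211, 223, 227, 229, 233, 239, 241]. Summing 1/p over these primes: 506873196134241441348690763593294873492730445394823722837469097176314709804649267964680634478659521/256041159035492609053110100510385311995538591998443060216114576417920917800321526504084465112487730 ≈ 1.9797. Mertens estimate ln ln(242) + 0.2615 ≈ 1.9642.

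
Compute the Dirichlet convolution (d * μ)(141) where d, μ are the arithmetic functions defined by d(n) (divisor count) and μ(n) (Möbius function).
(d * μ)(141) = 1

Divisors of 141: [1, 3, 47, 141]. For each d | 141:
  d = 1: d(1) · μ(141/1) = 1 · 1 = 1
  d = 3: d(3) · μ(141/3) = 2 · -1 = -2
  d = 47: d(47) · μ(141/47) = 2 · -1 = -2
  d = 141: d(141) · μ(141/141) = 4 · 1 = 4
Summing: (d * μ)(141) = 1 + -2 + -2 + 4 = 1.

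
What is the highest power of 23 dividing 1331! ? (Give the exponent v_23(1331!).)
v_23(1331!) = 59

Legendre's formula: v_p(n!) = Σ_{k ≥ 1} ⌊n / p^k⌋. For p = 23, n = 1331, the terms are:
  ⌊1331/23^1⌋ = ⌊1331/23⌋ = 57
  ⌊1331/23^2⌋ = ⌊1331/529⌋ = 2
(the next term ⌊1331/23^3⌋ = 0, terminating the sum). Summing: v_23(1331!) = 57 + 2 = 59.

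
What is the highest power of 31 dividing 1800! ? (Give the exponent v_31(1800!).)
v_31(1800!) = 59

Legendre's formula: v_p(n!) = Σ_{k ≥ 1} ⌊n / p^k⌋. For p = 31, n = 1800, the terms are:
  ⌊1800/31^1⌋ = ⌊1800/31⌋ = 58
  ⌊1800/31^2⌋ = ⌊1800/961⌋ = 1
(the next term ⌊1800/31^3⌋ = 0, terminating the sum). Summing: v_31(1800!) = 58 + 1 = 59.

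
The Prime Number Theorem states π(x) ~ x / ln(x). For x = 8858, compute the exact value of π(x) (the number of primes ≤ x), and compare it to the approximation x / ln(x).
π(8858) = 1103;  x/ln(x) ≈ 974.58;  relative error ≈ 11.64%.

Directly count primes up to 8858: π(8858) = 1103. The PNT approximation gives 8858/ln(8858) ≈ 8858/9.08908 ≈ 974.58. Relative error (π(x) − x/ln(x)) / π(x) ≈ 11.64%; the approximation is known to undercount slightly (Li(x) is a better estimate).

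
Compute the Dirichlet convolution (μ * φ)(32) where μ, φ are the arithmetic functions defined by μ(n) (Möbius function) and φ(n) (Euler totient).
(μ * φ)(32) = 8

Divisors of 32: [1, 2, 4, 8, 16, 32]. For each d | 32:
  d = 1: μ(1) · φ(32/1) = 1 · 16 = 16
  d = 2: μ(2) · φ(32/2) = -1 · 8 = -8
  d = 4: μ(4) · φ(32/4) = 0 · 4 = 0
  d = 8: μ(8) · φ(32/8) = 0 · 2 = 0
  d = 16: μ(16) · φ(32/16) = 0 · 1 = 0
  d = 32: μ(32) · φ(32/32) = 0 · 1 = 0
Summing: (μ * φ)(32) = 16 + -8 + 0 + 0 + 0 + 0 = 8.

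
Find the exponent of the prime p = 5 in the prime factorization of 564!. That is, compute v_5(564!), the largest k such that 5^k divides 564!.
v_5(564!) = 138

Legendre's formula: v_p(n!) = Σ_{k ≥ 1} ⌊n / p^k⌋. For p = 5, n = 564, the terms are:
  ⌊564/5^1⌋ = ⌊564/5⌋ = 112
  ⌊564/5^2⌋ = ⌊564/25⌋ = 22
  ⌊564/5^3⌋ = ⌊564/125⌋ = 4
(the next term ⌊564/5^4⌋ = 0, terminating the sum). Summing: v_5(564!) = 112 + 22 + 4 = 138.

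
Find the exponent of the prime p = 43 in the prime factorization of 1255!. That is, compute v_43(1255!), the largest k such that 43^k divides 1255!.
v_43(1255!) = 29

Legendre's formula: v_p(n!) = Σ_{k ≥ 1} ⌊n / p^k⌋. For p = 43, n = 1255, the terms are:
  ⌊1255/43^1⌋ = ⌊1255/43⌋ = 29
(the next term ⌊1255/43^2⌋ = 0, terminating the sum). Summing: v_43(1255!) = 29 = 29.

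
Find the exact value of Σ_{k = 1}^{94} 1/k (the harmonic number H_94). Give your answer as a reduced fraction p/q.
H_94 = 3684269126502577787295988888472646995861/718766754945489455304472257065075294400

Direct summation: H_94 = 1 + 1/2 + ... + 1/94. The least common denominator is lcm(1, ..., 94) = 718766754945489455304472257065075294400; over this denominator the numerator is 718766754945489455304472257065075294400 + 359383377472744727652236128532537647200 + 239588918315163151768157419021691764800 + 179691688736372363826118064266268823600 + 143753350989097891060894451413015058880 + 119794459157581575884078709510845882400 + 102680964992212779329210322437867899200 + 89845844368186181913059032133134411800 + 79862972771721050589385806340563921600 + 71876675494548945530447225706507529440 + 65342432267771768664042932460461390400 + 59897229578790787942039354755422941200 + 55289750380422265792651712081928868800 + 51340482496106389664605161218933949600 + 47917783663032630353631483804338352960 + 44922922184093090956529516066567205900 + 42280397349734673841439544533239723200 + 39931486385860525294692903170281960800 + 37829829207657339752866960898161857600 + 35938337747274472765223612853253764720 + 34226988330737593109736774145955966400 + 32671216133885884332021466230230695200 + 31250728475890845882803141611525012800 + 29948614789395393971019677377711470600 + 28750670197819578212178890282603011776 + 27644875190211132896325856040964434400 + 26620990923907016863128602113521307200 + 25670241248053194832302580609466974800 + 24785060515361705355326629553968113600 + 23958891831516315176815741902169176480 + 23186024353080305009821685711776622400 + 22461461092046545478264758033283602950 + 21780810755923922888014310820153796800 + 21140198674867336920719772266619861600 + 20536192998442555865842064487573579840 + 19965743192930262647346451585140980400 + 19426128512040255548769520461218251200 + 18914914603828669876433480449080928800 + 18429916793474088597550570693976289600 + 17969168873637236382611806426626882360 + 17530896462085108665962737977196958400 + 17113494165368796554868387072977983200 + 16715505928964871053592378071280820800 + 16335608066942942166010733115115347600 + 15972594554344210117877161268112784320 + 15625364237945422941401570805762506400 + 15292909679691265006478133129044155200 + 14974307394697696985509838688855735300 + 14668709284601825618458617491123985600 + 14375335098909789106089445141301505888 + 14093465783244891280479848177746574400 + 13822437595105566448162928020482217200 + 13561636885763951986876835038963684800 + 13310495461953508431564301056760653600 + 13068486453554353732808586492092278080 + 12835120624026597416151290304733487400 + 12609943069219113250955653632720619200 + 12392530257680852677663314776984056800 + 12182487371957448394991055204492801600 + 11979445915758157588407870951084588240 + 11783061556483433693515938640411070400 + 11593012176540152504910842855888311200 + 11408996110245864369912258048651988800 + 11230730546023272739132379016641801475 + 11057950076084453158530342416385773760 + 10890405377961961444007155410076898400 + 10727862014111782914992123239777243200 + 10570099337433668460359886133309930800 + 10416909491963615294267713870508337600 + 10268096499221277932921032243786789920 + 10123475421767457116964397986832046400 + 9982871596465131323673225792570490200 + 9846119930760129524718798041987332800 + 9713064256020127774384760230609125600 + 9583556732606526070726296760867670592 + 9457457301914334938216740224540464400 + 9334633181110252666291847494351627200 + 9214958396737044298775285346988144800 + 9098313353740372851955345026140193600 + 8984584436818618191305903213313441180 + 8873663641302338954376200704507102400 + 8765448231042554332981368988598479200 + 8659840421029993437403280205603316800 + 8556747082684398277434193536488991600 + 8456079469946934768287908906647944640 + 8357752964482435526796189035640410400 + 8261686838453901785108876517989371200 + 8167804033471471083005366557557673800 + 8076030954443701744994070304101969600 + 7986297277172105058938580634056392160 + 7898535768631752256093101725989838400 + 7812682118972711470700785402881253200 + 7728674784360101669940561903925540800 + 7646454839845632503239066564522077600 = 3684269126502577787295988888472646995861, so H_94 = 3684269126502577787295988888472646995861/718766754945489455304472257065075294400 (already in lowest terms) ≈ 5.12582. (The PNT-adjacent estimate ln(94) + γ ≈ 5.12051 matches within O(1/n).)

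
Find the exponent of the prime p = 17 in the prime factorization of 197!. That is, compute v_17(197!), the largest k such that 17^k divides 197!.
v_17(197!) = 11

Legendre's formula: v_p(n!) = Σ_{k ≥ 1} ⌊n / p^k⌋. For p = 17, n = 197, the terms are:
  ⌊197/17^1⌋ = ⌊197/17⌋ = 11
(the next term ⌊197/17^2⌋ = 0, terminating the sum). Summing: v_17(197!) = 11 = 11.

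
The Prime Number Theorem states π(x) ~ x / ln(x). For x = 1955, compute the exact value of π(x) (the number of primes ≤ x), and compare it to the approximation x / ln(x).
π(1955) = 297;  x/ln(x) ≈ 257.98;  relative error ≈ 13.14%.

Directly count primes up to 1955: π(1955) = 297. The PNT approximation gives 1955/ln(1955) ≈ 1955/7.57815 ≈ 257.98. Relative error (π(x) − x/ln(x)) / π(x) ≈ 13.14%; the approximation is known to undercount slightly (Li(x) is a better estimate).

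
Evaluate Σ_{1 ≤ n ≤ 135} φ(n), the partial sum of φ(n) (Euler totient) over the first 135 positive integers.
Σ_{n ≤ 135} φ(n) = 5570

Compute φ(n) for each 1 ≤ n ≤ 135: φ(1) = 1, φ(2) = 1, φ(3) = 2, φ(4) = 2, φ(5) = 4, φ(6) = 2, φ(7) = 6, φ(8) = 4, φ(9) = 6, φ(10) = 4, φ(11) = 10, φ(12) = 4, φ(13) = 12, φ(14) = 6, φ(15) = 8, φ(16) = 8, φ(17) = 16, φ(18) = 6, φ(19) = 18, φ(20) = 8, φ(21) = 12, φ(22) = 10, φ(23) = 22, φ(24) = 8, φ(25) = 20, φ(26) = 12, φ(27) = 18, φ(28) = 12, φ(29) = 28, φ(30) = 8, φ(31) = 30, φ(32) = 16, φ(33) = 20, φ(34) = 16, φ(35) = 24, φ(36) = 12, φ(37) = 36, φ(38) = 18, φ(39) = 24, φ(40) = 16, φ(41) = 40, φ(42) = 12, φ(43) = 42, φ(44) = 20, φ(45) = 24, φ(46) = 22, φ(47) = 46, φ(48) = 16, φ(49) = 42, φ(50) = 20, φ(51) = 32, φ(52) = 24, φ(53) = 52, φ(54) = 18, φ(55) = 40, φ(56) = 24, φ(57) = 36, φ(58) = 28, φ(59) = 58, φ(60) = 16, φ(61) = 60, φ(62) = 30, φ(63) = 36, φ(64) = 32, φ(65) = 48, φ(66) = 20, φ(67) = 66, φ(68) = 32, φ(69) = 44, φ(70) = 24, φ(71) = 70, φ(72) = 24, φ(73) = 72, φ(74) = 36, φ(75) = 40, φ(76) = 36, φ(77) = 60, φ(78) = 24, φ(79) = 78, φ(80) = 32, φ(81) = 54, φ(82) = 40, φ(83) = 82, φ(84) = 24, φ(85) = 64, φ(86) = 42, φ(87) = 56, φ(88) = 40, φ(89) = 88, φ(90) = 24, φ(91) = 72, φ(92) = 44, φ(93) = 60, φ(94) = 46, φ(95) = 72, φ(96) = 32, φ(97) = 96, φ(98) = 42, φ(99) = 60, φ(100) = 40, φ(101) = 100, φ(102) = 32, φ(103) = 102, φ(104) = 48, φ(105) = 48, φ(106) = 52, φ(107) = 106, φ(108) = 36, φ(109) = 108, φ(110) = 40, φ(111) = 72, φ(112) = 48, φ(113) = 112, φ(114) = 36, φ(115) = 88, φ(116) = 56, φ(117) = 72, φ(118) = 58, φ(119) = 96, φ(120) = 32, φ(121) = 110, φ(122) = 60, φ(123) = 80, φ(124) = 60, φ(125) = 100, φ(126) = 36, φ(127) = 126, φ(128) = 64, φ(129) = 84, φ(130) = 48, φ(131) = 130, φ(132) = 40, φ(133) = 108, φ(134) = 66, φ(135) = 72. Summing all 135 values: 5570. (Average order: Σ_{n ≤ x} φ(n) ~ (3/π²) x². For x = 135, (3/π²)·135² ≈ 5539.74.)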